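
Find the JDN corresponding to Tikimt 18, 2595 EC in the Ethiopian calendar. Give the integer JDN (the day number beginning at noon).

In the Gregorian calendar the same day is 2 November 2602.
JDN 2299161 is 15 October 1582 CE (Gregorian); the target day is +372565 days from there, so JDN = 2671726.

2671726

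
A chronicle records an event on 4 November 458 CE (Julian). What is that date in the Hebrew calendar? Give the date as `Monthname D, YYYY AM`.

Cheshvan 11, 4219 AM

Both dates share Julian Day Number 1888650; in the Hebrew calendar that is 11 Cheshvan 4219 AM.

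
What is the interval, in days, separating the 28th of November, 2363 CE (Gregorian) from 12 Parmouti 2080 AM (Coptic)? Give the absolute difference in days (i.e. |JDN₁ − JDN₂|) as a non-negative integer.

JDN of the first date = 2584459.
JDN of the second date = 2584606.
|2584606 − 2584459| = 147.

147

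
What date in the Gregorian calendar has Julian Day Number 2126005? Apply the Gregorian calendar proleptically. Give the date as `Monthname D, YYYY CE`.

Counting from JDN 2299161 = 15 Oct 1582 gives an offset of -173156 days.

September 14, 1108 CE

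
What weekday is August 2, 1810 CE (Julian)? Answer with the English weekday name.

Tuesday

This is JDN 2382374 (14 August 1810 Gregorian).
2382374 ≡ 1 (mod 7); counting from Monday = 0 gives Tuesday.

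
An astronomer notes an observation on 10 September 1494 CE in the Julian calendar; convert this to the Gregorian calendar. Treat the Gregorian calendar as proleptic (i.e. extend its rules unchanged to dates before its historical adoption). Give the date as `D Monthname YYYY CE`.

19 September 1494 CE

For dates in this range the Gregorian date is 9 days ahead of the Julian.
10 September 1494 Julian + 9 days → 19 September 1494 Gregorian.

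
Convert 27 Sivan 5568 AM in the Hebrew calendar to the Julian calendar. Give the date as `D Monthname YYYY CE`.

Julian Day Number of the source date = 2381591.
Converting JDN 2381591 to the Julian calendar gives 10 June 1808 CE.

10 June 1808 CE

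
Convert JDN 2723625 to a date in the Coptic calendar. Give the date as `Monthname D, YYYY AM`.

JDN 2723625 is 6 December 2744 in the Gregorian calendar.
In the Coptic calendar that day is Hathor 21, 2461 AM.

Hathor 21, 2461 AM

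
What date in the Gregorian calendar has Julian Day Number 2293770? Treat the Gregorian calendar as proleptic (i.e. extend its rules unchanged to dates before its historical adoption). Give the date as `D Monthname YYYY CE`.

11 January 1568 CE

JDN 2451545 is 1 Jan 2000; 2293770 is −157775 days from there.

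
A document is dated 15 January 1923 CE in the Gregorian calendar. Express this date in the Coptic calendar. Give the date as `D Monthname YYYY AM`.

Both dates share Julian Day Number 2423435; in the Coptic calendar that is 7 Tobi 1639 AM.

7 Tobi 1639 AM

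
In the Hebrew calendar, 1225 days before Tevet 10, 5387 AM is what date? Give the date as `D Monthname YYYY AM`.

Counting 1225 days back from JDN 2315307 reaches JDN 2314082, which is 26 Av 5383 AM.

26 Av 5383 AM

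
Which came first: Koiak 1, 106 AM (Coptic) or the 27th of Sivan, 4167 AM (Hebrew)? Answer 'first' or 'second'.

The two dates have Julian Day Numbers 1863471 and 1869884 respectively.
Since 1863471 < 1869884, the first date comes first.

first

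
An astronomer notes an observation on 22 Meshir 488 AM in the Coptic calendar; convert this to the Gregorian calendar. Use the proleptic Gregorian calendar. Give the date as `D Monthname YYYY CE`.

Both dates share Julian Day Number 2003078; in the Gregorian calendar that is 21 February 772 CE.

21 February 772 CE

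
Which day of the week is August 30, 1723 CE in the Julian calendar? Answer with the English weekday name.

Friday

This is JDN 2350625 (10 September 1723 Gregorian).
Since JDN mod 7 = 4 (0 = Monday), the day is Friday.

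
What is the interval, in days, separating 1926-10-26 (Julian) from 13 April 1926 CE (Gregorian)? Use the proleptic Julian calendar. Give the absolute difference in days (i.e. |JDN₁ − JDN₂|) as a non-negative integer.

JDN of the first date = 2424828.
JDN of the second date = 2424619.
|2424619 − 2424828| = 209.

209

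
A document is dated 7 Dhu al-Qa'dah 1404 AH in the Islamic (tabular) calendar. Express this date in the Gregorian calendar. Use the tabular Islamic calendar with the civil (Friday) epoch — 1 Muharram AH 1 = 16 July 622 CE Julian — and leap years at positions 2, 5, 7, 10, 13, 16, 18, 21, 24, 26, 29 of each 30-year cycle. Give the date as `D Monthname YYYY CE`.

Julian Day Number of the source date = 2445917.
Converting JDN 2445917 to the Gregorian calendar gives 4 August 1984 CE.

4 August 1984 CE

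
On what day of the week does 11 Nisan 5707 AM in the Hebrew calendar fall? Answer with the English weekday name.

Tuesday

This is JDN 2432277 (1 April 1947 Gregorian).
JDN 2432277 mod 7 = 1, and JDN 0 was a Monday, so this is a Tuesday.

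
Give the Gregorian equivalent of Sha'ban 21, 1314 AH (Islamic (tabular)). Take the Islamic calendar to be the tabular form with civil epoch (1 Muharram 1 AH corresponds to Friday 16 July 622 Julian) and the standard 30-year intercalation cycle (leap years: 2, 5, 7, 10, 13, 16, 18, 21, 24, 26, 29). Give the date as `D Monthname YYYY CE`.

Julian Day Number of the source date = 2413950.
Converting JDN 2413950 to the Gregorian calendar gives 25 January 1897 CE.

25 January 1897 CE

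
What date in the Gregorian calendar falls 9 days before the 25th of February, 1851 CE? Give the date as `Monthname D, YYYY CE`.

February 16, 1851 CE

The starting date is JDN 2397179; 2397179 − 9 = 2397170.
JDN 2397170 corresponds to February 16, 1851 CE.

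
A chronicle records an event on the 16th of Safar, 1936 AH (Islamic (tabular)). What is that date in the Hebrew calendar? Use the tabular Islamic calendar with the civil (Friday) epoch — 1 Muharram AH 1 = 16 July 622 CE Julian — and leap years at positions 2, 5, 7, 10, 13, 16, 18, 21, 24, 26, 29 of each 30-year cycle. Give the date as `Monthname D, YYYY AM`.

The source date corresponds to 18 January 2500 in the Gregorian calendar (JDN 2634184).
That day falls on 16 Tevet 6260 AM in the Hebrew calendar.

Tevet 16, 6260 AM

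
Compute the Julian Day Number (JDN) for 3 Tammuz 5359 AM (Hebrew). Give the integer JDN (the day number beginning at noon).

Equivalently 26 June 1599 (Gregorian).
JDN 2299161 is 15 October 1582 CE (Gregorian); the target day is +6098 days from there, so JDN = 2305259.

2305259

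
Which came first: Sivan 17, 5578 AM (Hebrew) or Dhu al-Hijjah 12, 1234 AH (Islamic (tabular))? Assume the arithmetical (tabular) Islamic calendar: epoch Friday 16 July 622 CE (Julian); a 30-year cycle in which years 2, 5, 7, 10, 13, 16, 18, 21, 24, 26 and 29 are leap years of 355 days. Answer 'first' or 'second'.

first

Converting both to JDN: 2385242 vs 2385710; the smaller is the first.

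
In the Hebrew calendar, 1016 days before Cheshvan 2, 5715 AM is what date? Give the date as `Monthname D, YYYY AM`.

Tevet 19, 5712 AM

The starting date is JDN 2435045; 2435045 − 1016 = 2434029.
JDN 2434029 corresponds to Tevet 19, 5712 AM.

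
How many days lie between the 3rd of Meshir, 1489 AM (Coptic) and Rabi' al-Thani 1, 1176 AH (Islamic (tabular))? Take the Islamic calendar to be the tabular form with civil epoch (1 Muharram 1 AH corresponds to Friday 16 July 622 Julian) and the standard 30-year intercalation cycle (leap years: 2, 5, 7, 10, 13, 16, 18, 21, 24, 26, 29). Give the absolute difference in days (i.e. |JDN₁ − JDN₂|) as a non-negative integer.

JDN of the first date = 2368674.
JDN of the second date = 2364910.
|2364910 − 2368674| = 3764.

3764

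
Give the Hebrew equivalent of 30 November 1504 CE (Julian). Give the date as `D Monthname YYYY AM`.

Both dates share Julian Day Number 2270728; in the Hebrew calendar that is 23 Kislev 5265 AM.

23 Kislev 5265 AM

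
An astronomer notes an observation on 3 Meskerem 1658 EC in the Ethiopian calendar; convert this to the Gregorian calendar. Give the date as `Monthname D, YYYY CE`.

September 10, 1665 CE

Julian Day Number of the source date = 2329442.
Converting JDN 2329442 to the Gregorian calendar gives 10 September 1665 CE.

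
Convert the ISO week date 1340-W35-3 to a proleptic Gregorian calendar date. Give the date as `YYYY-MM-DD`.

ISO week 1 of 1340 is the week containing the first Thursday of 1340.
Week 35, day 3 (Wednesday) lands on 1340-08-31.

1340-08-31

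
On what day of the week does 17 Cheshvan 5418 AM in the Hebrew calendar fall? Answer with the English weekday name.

Wednesday

Equivalently 24 October 1657 Gregorian, JDN 2326564.
JDN 2326564 mod 7 = 2, and JDN 0 was a Monday, so this is a Wednesday.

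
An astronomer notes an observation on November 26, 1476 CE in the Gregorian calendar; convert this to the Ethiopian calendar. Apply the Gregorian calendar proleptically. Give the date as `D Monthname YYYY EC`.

21 Hidar 1469 EC

Julian Day Number of the source date = 2260488.
Converting JDN 2260488 to the Ethiopian calendar gives 21 Hidar 1469 EC.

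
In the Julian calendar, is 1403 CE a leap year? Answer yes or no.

no

1403 mod 4 = 3, so it is a common year in the Julian calendar.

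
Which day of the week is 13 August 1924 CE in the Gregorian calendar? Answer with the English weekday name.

Since JDN mod 7 = 2 (0 = Monday), the day is Wednesday.

Wednesday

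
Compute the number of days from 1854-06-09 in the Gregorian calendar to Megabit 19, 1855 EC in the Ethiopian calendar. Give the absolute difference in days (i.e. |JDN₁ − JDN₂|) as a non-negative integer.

JDN of the first date = 2398379.
JDN of the second date = 2401592.
|2401592 − 2398379| = 3213.

3213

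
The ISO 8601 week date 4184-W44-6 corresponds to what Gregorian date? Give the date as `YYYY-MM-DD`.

4184-10-30

ISO week 1 of 4184 is the week containing the first Thursday of 4184.
Week 44, day 6 (Saturday) lands on 4184-10-30.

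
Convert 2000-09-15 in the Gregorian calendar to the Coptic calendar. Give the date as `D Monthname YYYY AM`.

Julian Day Number of the source date = 2451803.
Converting JDN 2451803 to the Coptic calendar gives 5 Thout 1717 AM.

5 Thout 1717 AM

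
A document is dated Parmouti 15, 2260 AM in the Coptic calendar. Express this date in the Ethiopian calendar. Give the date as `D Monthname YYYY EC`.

15 Miyazya 2536 EC

Both dates share Julian Day Number 2650354; in the Ethiopian calendar that is 15 Miyazya 2536 EC.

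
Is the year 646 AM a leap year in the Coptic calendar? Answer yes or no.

no

646 mod 4 = 2; in the Coptic calendar a year is leap when year mod 4 = 3, so it is a common year.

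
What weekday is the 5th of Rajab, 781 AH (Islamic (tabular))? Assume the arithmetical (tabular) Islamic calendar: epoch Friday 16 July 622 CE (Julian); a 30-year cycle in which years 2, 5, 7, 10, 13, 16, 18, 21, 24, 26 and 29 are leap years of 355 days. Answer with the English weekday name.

This is JDN 2225027 (25 October 1379 Gregorian).
JDN 2225027 mod 7 = 0, and JDN 0 was a Monday, so this is a Monday.

Monday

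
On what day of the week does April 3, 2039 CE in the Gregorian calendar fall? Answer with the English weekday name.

Sunday

Since JDN mod 7 = 6 (0 = Monday), the day is Sunday.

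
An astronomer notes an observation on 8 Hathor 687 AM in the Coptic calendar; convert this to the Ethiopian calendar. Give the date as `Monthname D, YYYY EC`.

Both dates share Julian Day Number 2075658; in the Ethiopian calendar that is 8 Hidar 963 EC.

Hidar 8, 963 EC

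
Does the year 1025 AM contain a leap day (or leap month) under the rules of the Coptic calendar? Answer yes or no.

1025 mod 4 = 1; in the Coptic calendar a year is leap when year mod 4 = 3, so it is a common year.

no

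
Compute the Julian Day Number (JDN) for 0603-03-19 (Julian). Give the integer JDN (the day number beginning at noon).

1941381

In the proleptic Gregorian calendar the same day is 22 March 603.
JDN 2451545 is 1 January 2000 CE (Gregorian); the target day is −510164 days from there, so JDN = 1941381.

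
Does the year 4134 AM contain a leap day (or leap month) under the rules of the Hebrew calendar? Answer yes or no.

yes

Hebrew year 4134 is year 11 of its 19-year Metonic cycle; leap years are at positions 3, 6, 8, 11, 14, 17, 19, so it is a leap year (13 months).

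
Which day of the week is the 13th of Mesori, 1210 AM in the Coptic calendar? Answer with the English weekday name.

This is JDN 2266959 (15 August 1494 Gregorian).
JDN 2266959 mod 7 = 2, and JDN 0 was a Monday, so this is a Wednesday.

Wednesday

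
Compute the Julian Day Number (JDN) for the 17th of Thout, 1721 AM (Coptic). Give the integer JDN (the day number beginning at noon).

Equivalently 27 September 2004 (Gregorian).
JDN 2451545 is 1 January 2000 CE (Gregorian); the target day is +1731 days from there, so JDN = 2453276.

2453276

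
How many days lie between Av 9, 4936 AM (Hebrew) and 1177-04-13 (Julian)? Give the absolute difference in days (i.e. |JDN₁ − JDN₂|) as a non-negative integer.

270

JDN of the first date = 2150790.
JDN of the second date = 2151060.
|2151060 − 2150790| = 270.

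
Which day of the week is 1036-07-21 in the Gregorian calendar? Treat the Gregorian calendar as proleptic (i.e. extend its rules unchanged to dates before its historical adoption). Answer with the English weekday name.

Thursday

2099653 ≡ 3 (mod 7); counting from Monday = 0 gives Thursday.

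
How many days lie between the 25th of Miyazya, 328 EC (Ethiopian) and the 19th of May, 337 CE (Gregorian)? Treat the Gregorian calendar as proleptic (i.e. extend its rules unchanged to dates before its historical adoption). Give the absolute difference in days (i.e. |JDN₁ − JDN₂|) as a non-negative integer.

393

JDN of the first date = 1843892.
JDN of the second date = 1844285.
|1844285 − 1843892| = 393.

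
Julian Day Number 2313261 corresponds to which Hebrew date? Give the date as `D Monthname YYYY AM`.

3 Sivan 5381 AM

The Gregorian equivalent of JDN 2313261 is 23 May 1621.
In the Hebrew calendar that day is 3 Sivan 5381 AM.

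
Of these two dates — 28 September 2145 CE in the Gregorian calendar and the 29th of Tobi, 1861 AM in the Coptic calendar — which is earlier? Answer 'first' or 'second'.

second

The two dates have Julian Day Numbers 2504776 and 2504543 respectively.
Since 2504543 < 2504776, the second date comes first.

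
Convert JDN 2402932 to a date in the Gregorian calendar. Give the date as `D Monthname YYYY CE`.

26 November 1866 CE

Counting from JDN 2299161 = 15 Oct 1582 gives an offset of 103771 days.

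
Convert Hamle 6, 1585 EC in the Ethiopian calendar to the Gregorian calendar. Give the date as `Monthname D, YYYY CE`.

Both dates share Julian Day Number 2303082; in the Gregorian calendar that is 10 July 1593 CE.

July 10, 1593 CE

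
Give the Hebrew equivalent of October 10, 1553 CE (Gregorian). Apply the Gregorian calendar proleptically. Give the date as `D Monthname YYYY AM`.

22 Tishrei 5314 AM

Both dates share Julian Day Number 2288564; in the Hebrew calendar that is 22 Tishrei 5314 AM.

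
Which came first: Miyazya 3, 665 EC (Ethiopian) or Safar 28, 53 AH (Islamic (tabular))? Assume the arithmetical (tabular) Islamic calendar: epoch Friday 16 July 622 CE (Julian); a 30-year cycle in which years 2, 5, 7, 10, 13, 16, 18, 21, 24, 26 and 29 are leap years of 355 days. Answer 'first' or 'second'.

First date → JDN 1966959; second date → JDN 1966924.
JDN 1966924 < JDN 1966959, so the second date is earlier.

second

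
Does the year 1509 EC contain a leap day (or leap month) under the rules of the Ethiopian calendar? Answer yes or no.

no

1509 mod 4 = 1; in the Ethiopian calendar a year is leap when year mod 4 = 3, so it is a common year.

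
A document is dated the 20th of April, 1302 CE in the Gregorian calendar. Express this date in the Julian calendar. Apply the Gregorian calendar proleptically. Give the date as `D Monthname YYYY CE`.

12 April 1302 CE

The Julian–Gregorian offset here is 8 days (Julian trailing).
20 April 1302 Gregorian − 8 days → 12 April 1302 Julian.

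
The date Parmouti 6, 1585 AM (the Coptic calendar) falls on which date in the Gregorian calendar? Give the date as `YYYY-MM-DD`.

Julian Day Number of the source date = 2403801.
Converting JDN 2403801 to the Gregorian calendar gives 13 April 1869 CE.

1869-04-13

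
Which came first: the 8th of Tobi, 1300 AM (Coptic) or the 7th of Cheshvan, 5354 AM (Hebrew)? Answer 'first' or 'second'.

first

Converting both to JDN: 2299617 vs 2303197; the smaller is the first.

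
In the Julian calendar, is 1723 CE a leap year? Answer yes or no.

1723 mod 4 = 3, so it is a common year in the Julian calendar.

no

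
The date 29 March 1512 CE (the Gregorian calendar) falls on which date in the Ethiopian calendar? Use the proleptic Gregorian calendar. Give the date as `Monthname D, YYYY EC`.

Megabit 23, 1504 EC

Julian Day Number of the source date = 2273394.
Converting JDN 2273394 to the Ethiopian calendar gives 23 Megabit 1504 EC.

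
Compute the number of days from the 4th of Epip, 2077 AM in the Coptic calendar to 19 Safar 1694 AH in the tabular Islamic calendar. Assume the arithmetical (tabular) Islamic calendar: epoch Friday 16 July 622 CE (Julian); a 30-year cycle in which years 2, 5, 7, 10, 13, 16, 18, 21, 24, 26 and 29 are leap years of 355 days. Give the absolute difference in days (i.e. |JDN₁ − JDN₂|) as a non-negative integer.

First date → JDN 2583592; second date → JDN 2548431.
The interval is |2583592 − 2548431| = 35161 days.

35161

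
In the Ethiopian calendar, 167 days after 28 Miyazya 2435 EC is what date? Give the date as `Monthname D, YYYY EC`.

Counting 167 days forward from JDN 2613476 reaches JDN 2613643, which is Tikimt 9, 2436 EC.

Tikimt 9, 2436 EC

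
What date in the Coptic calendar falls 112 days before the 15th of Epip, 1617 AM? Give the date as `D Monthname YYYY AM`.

Counting 112 days back from JDN 2415588 reaches JDN 2415476, which is 23 Paremhat 1617 AM.

23 Paremhat 1617 AM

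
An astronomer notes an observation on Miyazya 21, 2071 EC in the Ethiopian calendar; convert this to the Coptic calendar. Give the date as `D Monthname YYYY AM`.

Julian Day Number of the source date = 2480518.
Converting JDN 2480518 to the Coptic calendar gives 21 Parmouti 1795 AM.

21 Parmouti 1795 AM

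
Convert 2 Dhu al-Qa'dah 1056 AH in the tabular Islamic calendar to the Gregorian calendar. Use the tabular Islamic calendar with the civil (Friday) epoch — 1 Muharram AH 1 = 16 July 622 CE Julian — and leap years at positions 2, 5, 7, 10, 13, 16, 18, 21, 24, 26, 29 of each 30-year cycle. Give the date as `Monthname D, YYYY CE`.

December 10, 1646 CE

Both dates share Julian Day Number 2322593; in the Gregorian calendar that is 10 December 1646 CE.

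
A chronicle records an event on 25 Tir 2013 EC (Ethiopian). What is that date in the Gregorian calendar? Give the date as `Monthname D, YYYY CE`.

February 2, 2021 CE

Both dates share Julian Day Number 2459248; in the Gregorian calendar that is 2 February 2021 CE.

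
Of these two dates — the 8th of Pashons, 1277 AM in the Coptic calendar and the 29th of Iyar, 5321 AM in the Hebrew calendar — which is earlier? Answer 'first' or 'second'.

The two dates have Julian Day Numbers 2291336 and 2291348 respectively.
Since 2291336 < 2291348, the first date comes first.

first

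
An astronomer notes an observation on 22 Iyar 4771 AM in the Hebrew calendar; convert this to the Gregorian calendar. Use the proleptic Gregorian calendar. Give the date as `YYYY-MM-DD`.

1011-05-04

Julian Day Number of the source date = 2090443.
Converting JDN 2090443 to the Gregorian calendar gives 4 May 1011 CE.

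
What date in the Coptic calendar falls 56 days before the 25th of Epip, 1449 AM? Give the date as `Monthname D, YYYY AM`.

Pashons 29, 1449 AM

JDN of the 25th of Epip, 1449 AM = 2354236.
2354236 − 56 = 2354180.
JDN 2354180 in the Coptic calendar is Pashons 29, 1449 AM.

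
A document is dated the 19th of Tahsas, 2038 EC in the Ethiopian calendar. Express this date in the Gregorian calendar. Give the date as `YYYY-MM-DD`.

Both dates share Julian Day Number 2468343; in the Gregorian calendar that is 28 December 2045 CE.

2045-12-28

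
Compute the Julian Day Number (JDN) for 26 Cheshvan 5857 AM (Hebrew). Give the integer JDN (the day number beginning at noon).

2486924

In the Gregorian calendar the same day is 11 November 2096.
JDN 2400001 is 17 November 1858 CE (Gregorian), MJD 0; the target day is +86923 days from there, so JDN = 2486924.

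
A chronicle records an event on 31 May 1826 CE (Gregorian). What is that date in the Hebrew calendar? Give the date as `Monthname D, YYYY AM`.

Iyar 24, 5586 AM

Julian Day Number of the source date = 2388143.
Converting JDN 2388143 to the Hebrew calendar gives 24 Iyar 5586 AM.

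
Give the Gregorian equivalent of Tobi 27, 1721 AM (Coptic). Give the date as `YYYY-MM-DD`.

2005-02-04

Both dates share Julian Day Number 2453406; in the Gregorian calendar that is 4 February 2005 CE.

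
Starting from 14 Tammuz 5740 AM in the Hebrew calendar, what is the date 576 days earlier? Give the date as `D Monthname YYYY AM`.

30 Cheshvan 5739 AM

The starting date is JDN 2444419; 2444419 − 576 = 2443843.
JDN 2443843 corresponds to 30 Cheshvan 5739 AM.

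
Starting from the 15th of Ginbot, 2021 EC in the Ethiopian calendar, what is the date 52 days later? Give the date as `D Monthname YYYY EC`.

The starting date is JDN 2462280; 2462280 + 52 = 2462332.
JDN 2462332 corresponds to 7 Hamle 2021 EC.

7 Hamle 2021 EC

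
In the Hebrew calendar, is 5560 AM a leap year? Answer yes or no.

no

Hebrew year 5560 is year 12 of its 19-year Metonic cycle; leap years are at positions 3, 6, 8, 11, 14, 17, 19, so it is a common year (12 months).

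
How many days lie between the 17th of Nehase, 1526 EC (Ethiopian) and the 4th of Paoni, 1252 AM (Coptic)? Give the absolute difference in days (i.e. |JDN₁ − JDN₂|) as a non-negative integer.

658

JDN of the first date = 2281573.
JDN of the second date = 2282231.
|2282231 − 2281573| = 658.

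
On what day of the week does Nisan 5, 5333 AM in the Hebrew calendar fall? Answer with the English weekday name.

Monday

In the proleptic Gregorian calendar this is 19 March 1573 (JDN 2295664).
Since JDN mod 7 = 0 (0 = Monday), the day is Monday.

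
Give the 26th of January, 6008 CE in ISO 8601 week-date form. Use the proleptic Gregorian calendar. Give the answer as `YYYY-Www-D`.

6008-W04-6

The weekday is Saturday (ISO weekday 6).
That Saturday belongs to ISO week 4 of ISO year 6008.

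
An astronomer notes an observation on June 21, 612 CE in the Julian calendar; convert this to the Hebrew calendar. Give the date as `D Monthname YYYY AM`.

16 Tammuz 4372 AM

Julian Day Number of the source date = 1944763.
Converting JDN 1944763 to the Hebrew calendar gives 16 Tammuz 4372 AM.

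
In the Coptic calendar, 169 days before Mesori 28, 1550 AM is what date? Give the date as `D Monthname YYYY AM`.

9 Paremhat 1550 AM

Counting 169 days back from JDN 2391159 reaches JDN 2390990, which is 9 Paremhat 1550 AM.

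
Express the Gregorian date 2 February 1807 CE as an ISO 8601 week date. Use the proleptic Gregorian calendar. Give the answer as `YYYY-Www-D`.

1807-W06-1

The weekday is Monday (ISO weekday 1).
That Monday belongs to ISO week 6 of ISO year 1807.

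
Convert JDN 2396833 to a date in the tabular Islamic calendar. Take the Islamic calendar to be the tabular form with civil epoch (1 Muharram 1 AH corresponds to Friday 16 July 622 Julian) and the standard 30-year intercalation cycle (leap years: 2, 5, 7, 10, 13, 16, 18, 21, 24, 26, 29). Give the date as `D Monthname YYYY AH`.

JDN 2396833 is 16 March 1850 in the Gregorian calendar.
In the tabular Islamic calendar that day is 2 Jumada al-Awwal 1266 AH.

2 Jumada al-Awwal 1266 AH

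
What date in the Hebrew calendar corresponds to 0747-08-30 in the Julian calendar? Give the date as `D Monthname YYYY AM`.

20 Elul 4507 AM

Both dates share Julian Day Number 1994141; in the Hebrew calendar that is 20 Elul 4507 AM.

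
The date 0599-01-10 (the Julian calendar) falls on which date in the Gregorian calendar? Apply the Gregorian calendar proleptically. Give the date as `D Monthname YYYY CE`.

12 January 599 CE

At this point the Julian calendar is 2 days behind the Gregorian.
10 January 599 Julian + 2 days → 12 January 599 Gregorian.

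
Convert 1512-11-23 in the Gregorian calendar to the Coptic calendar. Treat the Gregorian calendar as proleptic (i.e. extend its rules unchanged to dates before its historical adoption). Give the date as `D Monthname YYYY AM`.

Julian Day Number of the source date = 2273633.
Converting JDN 2273633 to the Coptic calendar gives 17 Hathor 1229 AM.

17 Hathor 1229 AM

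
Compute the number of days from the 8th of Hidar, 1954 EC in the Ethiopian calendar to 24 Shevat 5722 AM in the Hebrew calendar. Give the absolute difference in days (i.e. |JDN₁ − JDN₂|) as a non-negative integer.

73

First date → JDN 2437621; second date → JDN 2437694.
The interval is |2437621 − 2437694| = 73 days.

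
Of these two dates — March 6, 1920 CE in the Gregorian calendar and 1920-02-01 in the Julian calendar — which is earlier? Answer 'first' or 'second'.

second

The two dates have Julian Day Numbers 2422390 and 2422369 respectively.
Since 2422369 < 2422390, the second date comes first.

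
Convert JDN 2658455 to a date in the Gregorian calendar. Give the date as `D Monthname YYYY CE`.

2 July 2566 CE

Counting from JDN 2299161 = 15 Oct 1582 gives an offset of 359294 days.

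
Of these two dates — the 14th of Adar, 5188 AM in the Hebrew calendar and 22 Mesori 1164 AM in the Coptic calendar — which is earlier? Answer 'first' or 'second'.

First date → JDN 2242696; second date → JDN 2250167.
JDN 2242696 < JDN 2250167, so the first date is earlier.

first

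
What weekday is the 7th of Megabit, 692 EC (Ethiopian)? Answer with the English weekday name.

Equivalently 7 March 700 Gregorian, JDN 1976795.
JDN 1976795 mod 7 = 2, and JDN 0 was a Monday, so this is a Wednesday.

Wednesday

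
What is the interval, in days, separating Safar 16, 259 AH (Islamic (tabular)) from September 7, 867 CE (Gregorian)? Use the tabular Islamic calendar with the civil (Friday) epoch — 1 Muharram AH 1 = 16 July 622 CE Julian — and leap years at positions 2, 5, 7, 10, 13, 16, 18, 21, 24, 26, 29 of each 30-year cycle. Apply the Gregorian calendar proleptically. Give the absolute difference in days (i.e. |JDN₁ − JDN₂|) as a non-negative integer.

First date → JDN 2039912; second date → JDN 2037975.
The interval is |2039912 − 2037975| = 1937 days.

1937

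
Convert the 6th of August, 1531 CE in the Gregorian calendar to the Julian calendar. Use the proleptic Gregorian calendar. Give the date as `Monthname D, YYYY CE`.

July 27, 1531 CE

The Julian–Gregorian offset here is 10 days (Julian trailing).
6 August 1531 Gregorian − 10 days → 27 July 1531 Julian.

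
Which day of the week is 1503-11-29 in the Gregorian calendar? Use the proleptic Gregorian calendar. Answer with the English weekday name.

JDN 2270351 mod 7 = 6, and JDN 0 was a Monday, so this is a Sunday.

Sunday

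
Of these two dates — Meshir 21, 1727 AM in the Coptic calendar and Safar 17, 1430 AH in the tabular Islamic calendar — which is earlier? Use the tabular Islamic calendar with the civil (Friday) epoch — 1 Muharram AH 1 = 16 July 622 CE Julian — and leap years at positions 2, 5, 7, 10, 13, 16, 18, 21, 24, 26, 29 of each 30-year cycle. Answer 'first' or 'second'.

second

Converting both to JDN: 2455621 vs 2454876; the smaller is the second.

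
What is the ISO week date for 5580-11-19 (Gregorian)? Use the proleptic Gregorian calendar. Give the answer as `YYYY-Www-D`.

The weekday is Wednesday (ISO weekday 3).
That Wednesday belongs to ISO week 47 of ISO year 5580.

5580-W47-3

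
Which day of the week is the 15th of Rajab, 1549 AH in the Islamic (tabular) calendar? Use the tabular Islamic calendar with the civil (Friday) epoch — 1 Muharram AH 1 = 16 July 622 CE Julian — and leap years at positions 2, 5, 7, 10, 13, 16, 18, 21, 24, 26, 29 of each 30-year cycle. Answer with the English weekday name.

Friday

This is JDN 2497191 (22 December 2124 Gregorian).
2497191 ≡ 4 (mod 7); counting from Monday = 0 gives Friday.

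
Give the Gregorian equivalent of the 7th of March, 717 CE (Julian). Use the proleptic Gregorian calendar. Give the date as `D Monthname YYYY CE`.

At this point the Julian calendar is 4 days behind the Gregorian.
7 March 717 Julian + 4 days → 11 March 717 Gregorian.

11 March 717 CE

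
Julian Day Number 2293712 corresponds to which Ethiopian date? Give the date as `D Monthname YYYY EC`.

7 Hidar 1560 EC

The proleptic Gregorian equivalent of JDN 2293712 is 14 November 1567.
In the Ethiopian calendar that day is 7 Hidar 1560 EC.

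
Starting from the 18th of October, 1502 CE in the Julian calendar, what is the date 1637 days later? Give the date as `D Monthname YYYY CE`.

12 April 1507 CE

Counting 1637 days forward from JDN 2269954 reaches JDN 2271591, which is 12 April 1507 CE.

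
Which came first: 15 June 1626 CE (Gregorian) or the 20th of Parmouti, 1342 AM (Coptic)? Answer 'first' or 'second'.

The two dates have Julian Day Numbers 2315110 and 2315059 respectively.
Since 2315059 < 2315110, the second date comes first.

second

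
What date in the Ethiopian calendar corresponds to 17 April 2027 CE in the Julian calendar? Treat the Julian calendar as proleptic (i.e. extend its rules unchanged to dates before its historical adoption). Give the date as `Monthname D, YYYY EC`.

Miyazya 22, 2019 EC

The source date corresponds to 30 April 2027 in the Gregorian calendar (JDN 2461526).
That day falls on 22 Miyazya 2019 EC in the Ethiopian calendar.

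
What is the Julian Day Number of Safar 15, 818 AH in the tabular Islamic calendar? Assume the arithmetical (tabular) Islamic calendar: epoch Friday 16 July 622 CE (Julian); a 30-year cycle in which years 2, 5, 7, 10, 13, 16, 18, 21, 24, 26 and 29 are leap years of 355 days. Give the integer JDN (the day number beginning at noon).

2238002

In the proleptic Gregorian calendar the same day is 5 May 1415.
JDN 2400001 is 17 November 1858 CE (Gregorian), MJD 0; the target day is −161999 days from there, so JDN = 2238002.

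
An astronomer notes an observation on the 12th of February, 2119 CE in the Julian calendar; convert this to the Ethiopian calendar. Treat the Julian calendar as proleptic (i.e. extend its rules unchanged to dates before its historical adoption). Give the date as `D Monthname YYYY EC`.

Julian Day Number of the source date = 2495065.
Converting JDN 2495065 to the Ethiopian calendar gives 18 Yekatit 2111 EC.

18 Yekatit 2111 EC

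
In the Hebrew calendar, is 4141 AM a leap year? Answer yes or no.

Hebrew year 4141 is year 18 of its 19-year Metonic cycle; leap years are at positions 3, 6, 8, 11, 14, 17, 19, so it is a common year (12 months).

no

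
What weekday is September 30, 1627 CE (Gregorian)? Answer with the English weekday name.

2315582 ≡ 3 (mod 7); counting from Monday = 0 gives Thursday.

Thursday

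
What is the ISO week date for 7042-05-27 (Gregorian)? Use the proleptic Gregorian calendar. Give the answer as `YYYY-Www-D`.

7042-W21-5

The weekday is Friday (ISO weekday 5).
That Friday belongs to ISO week 21 of ISO year 7042.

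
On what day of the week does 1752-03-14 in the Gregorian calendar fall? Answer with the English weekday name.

2361038 ≡ 1 (mod 7); counting from Monday = 0 gives Tuesday.

Tuesday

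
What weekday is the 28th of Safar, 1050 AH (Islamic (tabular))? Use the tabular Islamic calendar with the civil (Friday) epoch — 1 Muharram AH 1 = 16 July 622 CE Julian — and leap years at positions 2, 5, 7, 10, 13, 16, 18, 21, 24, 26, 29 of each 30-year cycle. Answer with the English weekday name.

This is JDN 2320228 (19 June 1640 Gregorian).
JDN 2320228 mod 7 = 1, and JDN 0 was a Monday, so this is a Tuesday.

Tuesday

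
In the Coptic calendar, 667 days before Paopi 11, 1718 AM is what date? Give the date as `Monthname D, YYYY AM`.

Koiak 14, 1716 AM

JDN of Paopi 11, 1718 AM = 2452204.
2452204 − 667 = 2451537.
JDN 2451537 in the Coptic calendar is Koiak 14, 1716 AM.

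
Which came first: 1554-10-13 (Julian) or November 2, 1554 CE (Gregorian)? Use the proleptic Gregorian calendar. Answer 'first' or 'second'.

The two dates have Julian Day Numbers 2288942 and 2288952 respectively.
Since 2288942 < 2288952, the first date comes first.

first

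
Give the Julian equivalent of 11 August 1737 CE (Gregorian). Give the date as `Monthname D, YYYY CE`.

July 31, 1737 CE

The Julian–Gregorian offset here is 11 days (Julian trailing).
11 August 1737 Gregorian − 11 days → 31 July 1737 Julian.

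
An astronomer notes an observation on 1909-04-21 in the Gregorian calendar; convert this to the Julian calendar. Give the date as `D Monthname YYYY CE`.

At this point the Julian calendar is 13 days behind the Gregorian.
21 April 1909 Gregorian − 13 days → 8 April 1909 Julian.

8 April 1909 CE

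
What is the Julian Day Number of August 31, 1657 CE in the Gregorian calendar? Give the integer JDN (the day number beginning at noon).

JDN 2451545 is 1 January 2000 CE (Gregorian); the target day is −125035 days from there, so JDN = 2326510.

2326510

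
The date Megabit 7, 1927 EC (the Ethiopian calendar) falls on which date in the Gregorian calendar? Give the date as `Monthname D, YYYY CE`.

Both dates share Julian Day Number 2427878; in the Gregorian calendar that is 16 March 1935 CE.

March 16, 1935 CE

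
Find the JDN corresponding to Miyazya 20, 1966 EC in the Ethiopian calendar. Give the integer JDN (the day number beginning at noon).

2442166

Equivalently 28 April 1974 (Gregorian).
JDN 2299161 is 15 October 1582 CE (Gregorian); the target day is +143005 days from there, so JDN = 2442166.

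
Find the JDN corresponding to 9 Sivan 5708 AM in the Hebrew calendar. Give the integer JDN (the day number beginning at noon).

2432719

Equivalently 16 June 1948 (Gregorian).
JDN 2451545 is 1 January 2000 CE (Gregorian); the target day is −18826 days from there, so JDN = 2432719.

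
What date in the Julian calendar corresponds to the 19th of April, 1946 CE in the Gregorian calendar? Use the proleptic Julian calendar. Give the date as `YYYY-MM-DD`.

For dates in this range the Gregorian date is 13 days ahead of the Julian.
19 April 1946 Gregorian − 13 days → 6 April 1946 Julian.

1946-04-06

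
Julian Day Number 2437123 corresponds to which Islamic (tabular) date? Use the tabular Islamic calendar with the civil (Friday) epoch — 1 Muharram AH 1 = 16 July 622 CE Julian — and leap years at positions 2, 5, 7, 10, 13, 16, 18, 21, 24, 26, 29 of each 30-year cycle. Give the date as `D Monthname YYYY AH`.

The Gregorian equivalent of JDN 2437123 is 7 July 1960.
In the tabular Islamic calendar that day is 12 Muharram 1380 AH.

12 Muharram 1380 AH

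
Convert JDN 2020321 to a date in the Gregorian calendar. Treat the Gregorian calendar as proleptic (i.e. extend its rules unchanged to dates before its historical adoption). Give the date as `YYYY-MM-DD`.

JDN 2451545 is 1 Jan 2000; 2020321 is −431224 days from there.

0819-05-08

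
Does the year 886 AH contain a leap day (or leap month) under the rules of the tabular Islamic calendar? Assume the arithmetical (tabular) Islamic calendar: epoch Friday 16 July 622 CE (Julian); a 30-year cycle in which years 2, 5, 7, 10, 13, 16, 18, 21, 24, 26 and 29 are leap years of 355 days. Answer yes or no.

Year 886 AH is year 16 of its 30-year cycle; leap positions are 2, 5, 7, 10, 13, 16, 18, 21, 24, 26, 29, so it is a leap year (355 days).

yes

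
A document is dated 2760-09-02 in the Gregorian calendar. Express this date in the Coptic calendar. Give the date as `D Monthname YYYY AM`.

21 Mesori 2476 AM

Julian Day Number of the source date = 2729374.
Converting JDN 2729374 to the Coptic calendar gives 21 Mesori 2476 AM.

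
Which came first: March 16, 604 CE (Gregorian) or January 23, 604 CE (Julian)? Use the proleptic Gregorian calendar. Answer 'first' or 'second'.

second

The two dates have Julian Day Numbers 1941741 and 1941691 respectively.
Since 1941691 < 1941741, the second date comes first.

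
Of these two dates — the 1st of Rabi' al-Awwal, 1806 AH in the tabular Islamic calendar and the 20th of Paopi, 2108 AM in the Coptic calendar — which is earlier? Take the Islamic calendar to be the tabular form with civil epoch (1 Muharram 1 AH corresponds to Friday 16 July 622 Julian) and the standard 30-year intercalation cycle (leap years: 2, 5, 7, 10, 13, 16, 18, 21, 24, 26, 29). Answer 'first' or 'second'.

First date → JDN 2588131; second date → JDN 2594661.
JDN 2588131 < JDN 2594661, so the first date is earlier.

first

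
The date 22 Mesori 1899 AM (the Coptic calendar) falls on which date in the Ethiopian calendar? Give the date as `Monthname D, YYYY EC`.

Nehase 22, 2175 EC

Julian Day Number of the source date = 2518625.
Converting JDN 2518625 to the Ethiopian calendar gives 22 Nehase 2175 EC.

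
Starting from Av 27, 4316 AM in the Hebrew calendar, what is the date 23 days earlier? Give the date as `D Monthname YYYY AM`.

4 Av 4316 AM

Counting 23 days back from JDN 1924368 reaches JDN 1924345, which is 4 Av 4316 AM.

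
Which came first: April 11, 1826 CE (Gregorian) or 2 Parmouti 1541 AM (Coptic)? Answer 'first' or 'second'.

second

First date → JDN 2388093; second date → JDN 2387726.
JDN 2387726 < JDN 2388093, so the second date is earlier.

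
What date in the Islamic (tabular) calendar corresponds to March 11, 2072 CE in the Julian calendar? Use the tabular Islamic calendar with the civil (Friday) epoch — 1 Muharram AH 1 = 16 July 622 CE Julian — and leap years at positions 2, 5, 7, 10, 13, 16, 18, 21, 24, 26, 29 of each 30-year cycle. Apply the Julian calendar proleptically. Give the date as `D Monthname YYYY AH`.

The source date corresponds to 24 March 2072 in the Gregorian calendar (JDN 2477926).
That day falls on 4 Rabi' al-Awwal 1495 AH in the tabular Islamic calendar.

4 Rabi' al-Awwal 1495 AH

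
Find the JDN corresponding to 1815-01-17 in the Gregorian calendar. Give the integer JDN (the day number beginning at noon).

JDN 2451545 is 1 January 2000 CE (Gregorian); the target day is −67554 days from there, so JDN = 2383991.

2383991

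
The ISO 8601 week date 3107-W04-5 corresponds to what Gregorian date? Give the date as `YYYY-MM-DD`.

ISO week 1 of 3107 is the week containing the first Thursday of 3107.
Week 4, day 5 (Friday) lands on 3107-01-25.

3107-01-25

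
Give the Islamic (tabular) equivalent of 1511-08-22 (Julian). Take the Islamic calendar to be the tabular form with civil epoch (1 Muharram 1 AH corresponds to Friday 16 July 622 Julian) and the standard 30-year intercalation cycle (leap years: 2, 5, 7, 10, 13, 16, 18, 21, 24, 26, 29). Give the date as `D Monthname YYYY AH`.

27 Jumada al-Awwal 917 AH

Both dates share Julian Day Number 2273184; in the tabular Islamic calendar that is 27 Jumada al-Awwal 917 AH.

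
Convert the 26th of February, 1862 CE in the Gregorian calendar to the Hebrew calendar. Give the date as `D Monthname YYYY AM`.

Both dates share Julian Day Number 2401198; in the Hebrew calendar that is 26 Adar I 5622 AM.

26 Adar I 5622 AM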